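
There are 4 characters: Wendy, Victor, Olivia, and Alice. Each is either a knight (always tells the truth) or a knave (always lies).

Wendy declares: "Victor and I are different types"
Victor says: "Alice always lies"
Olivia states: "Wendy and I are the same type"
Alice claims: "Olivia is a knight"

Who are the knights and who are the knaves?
Wendy is a knight.
Victor is a knave.
Olivia is a knight.
Alice is a knight.

Verification:
- Wendy (knight) says "Victor and I are different types" - this is TRUE because Wendy is a knight and Victor is a knave.
- Victor (knave) says "Alice always lies" - this is FALSE (a lie) because Alice is a knight.
- Olivia (knight) says "Wendy and I are the same type" - this is TRUE because Olivia is a knight and Wendy is a knight.
- Alice (knight) says "Olivia is a knight" - this is TRUE because Olivia is a knight.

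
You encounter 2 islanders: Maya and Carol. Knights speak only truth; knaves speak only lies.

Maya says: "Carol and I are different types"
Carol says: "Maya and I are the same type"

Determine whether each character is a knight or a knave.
Maya is a knight.
Carol is a knave.

Verification:
- Maya (knight) says "Carol and I are different types" - this is TRUE because Maya is a knight and Carol is a knave.
- Carol (knave) says "Maya and I are the same type" - this is FALSE (a lie) because Carol is a knave and Maya is a knight.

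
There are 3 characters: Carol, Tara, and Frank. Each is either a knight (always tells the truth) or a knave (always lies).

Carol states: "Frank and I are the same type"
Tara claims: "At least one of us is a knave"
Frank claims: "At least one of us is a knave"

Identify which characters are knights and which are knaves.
Carol is a knave.
Tara is a knight.
Frank is a knight.

Verification:
- Carol (knave) says "Frank and I are the same type" - this is FALSE (a lie) because Carol is a knave and Frank is a knight.
- Tara (knight) says "At least one of us is a knave" - this is TRUE because Carol is a knave.
- Frank (knight) says "At least one of us is a knave" - this is TRUE because Carol is a knave.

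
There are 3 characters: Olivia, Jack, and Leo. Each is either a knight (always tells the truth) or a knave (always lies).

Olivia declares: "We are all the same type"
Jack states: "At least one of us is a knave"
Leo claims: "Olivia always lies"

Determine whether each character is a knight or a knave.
Olivia is a knave.
Jack is a knight.
Leo is a knight.

Verification:
- Olivia (knave) says "We are all the same type" - this is FALSE (a lie) because Jack and Leo are knights and Olivia is a knave.
- Jack (knight) says "At least one of us is a knave" - this is TRUE because Olivia is a knave.
- Leo (knight) says "Olivia always lies" - this is TRUE because Olivia is a knave.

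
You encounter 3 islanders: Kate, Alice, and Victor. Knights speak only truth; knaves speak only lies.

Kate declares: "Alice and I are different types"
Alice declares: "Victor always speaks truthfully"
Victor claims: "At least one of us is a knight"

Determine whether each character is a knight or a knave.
Kate is a knave.
Alice is a knave.
Victor is a knave.

Verification:
- Kate (knave) says "Alice and I are different types" - this is FALSE (a lie) because Kate is a knave and Alice is a knave.
- Alice (knave) says "Victor always speaks truthfully" - this is FALSE (a lie) because Victor is a knave.
- Victor (knave) says "At least one of us is a knight" - this is FALSE (a lie) because no one is a knight.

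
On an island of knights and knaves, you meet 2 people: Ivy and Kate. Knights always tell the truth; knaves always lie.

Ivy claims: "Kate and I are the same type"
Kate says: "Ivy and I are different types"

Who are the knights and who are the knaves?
Ivy is a knave.
Kate is a knight.

Verification:
- Ivy (knave) says "Kate and I are the same type" - this is FALSE (a lie) because Ivy is a knave and Kate is a knight.
- Kate (knight) says "Ivy and I are different types" - this is TRUE because Kate is a knight and Ivy is a knave.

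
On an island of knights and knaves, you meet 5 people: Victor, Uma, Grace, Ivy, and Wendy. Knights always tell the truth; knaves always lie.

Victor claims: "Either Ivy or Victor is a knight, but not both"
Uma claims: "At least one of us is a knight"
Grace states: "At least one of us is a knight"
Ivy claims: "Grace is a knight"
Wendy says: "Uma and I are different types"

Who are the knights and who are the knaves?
Victor is a knave.
Uma is a knave.
Grace is a knave.
Ivy is a knave.
Wendy is a knave.

Verification:
- Victor (knave) says "Either Ivy or Victor is a knight, but not both" - this is FALSE (a lie) because Ivy is a knave and Victor is a knave.
- Uma (knave) says "At least one of us is a knight" - this is FALSE (a lie) because no one is a knight.
- Grace (knave) says "At least one of us is a knight" - this is FALSE (a lie) because no one is a knight.
- Ivy (knave) says "Grace is a knight" - this is FALSE (a lie) because Grace is a knave.
- Wendy (knave) says "Uma and I are different types" - this is FALSE (a lie) because Wendy is a knave and Uma is a knave.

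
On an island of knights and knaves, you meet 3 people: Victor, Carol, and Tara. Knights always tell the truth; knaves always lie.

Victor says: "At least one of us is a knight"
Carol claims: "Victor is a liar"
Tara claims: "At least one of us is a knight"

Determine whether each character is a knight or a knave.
Victor is a knight.
Carol is a knave.
Tara is a knight.

Verification:
- Victor (knight) says "At least one of us is a knight" - this is TRUE because Victor and Tara are knights.
- Carol (knave) says "Victor is a liar" - this is FALSE (a lie) because Victor is a knight.
- Tara (knight) says "At least one of us is a knight" - this is TRUE because Victor and Tara are knights.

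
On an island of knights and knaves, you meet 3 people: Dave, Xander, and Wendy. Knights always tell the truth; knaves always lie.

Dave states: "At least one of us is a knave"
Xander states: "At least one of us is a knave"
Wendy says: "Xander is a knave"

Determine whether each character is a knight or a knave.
Dave is a knight.
Xander is a knight.
Wendy is a knave.

Verification:
- Dave (knight) says "At least one of us is a knave" - this is TRUE because Wendy is a knave.
- Xander (knight) says "At least one of us is a knave" - this is TRUE because Wendy is a knave.
- Wendy (knave) says "Xander is a knave" - this is FALSE (a lie) because Xander is a knight.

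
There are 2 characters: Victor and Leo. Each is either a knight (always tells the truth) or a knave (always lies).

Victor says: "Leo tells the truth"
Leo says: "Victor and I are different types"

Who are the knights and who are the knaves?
Victor is a knave.
Leo is a knave.

Verification:
- Victor (knave) says "Leo tells the truth" - this is FALSE (a lie) because Leo is a knave.
- Leo (knave) says "Victor and I are different types" - this is FALSE (a lie) because Leo is a knave and Victor is a knave.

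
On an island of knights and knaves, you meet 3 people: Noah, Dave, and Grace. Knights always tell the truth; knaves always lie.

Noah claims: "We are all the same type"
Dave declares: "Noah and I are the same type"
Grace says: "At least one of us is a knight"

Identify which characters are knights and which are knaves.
Noah is a knight.
Dave is a knight.
Grace is a knight.

Verification:
- Noah (knight) says "We are all the same type" - this is TRUE because Noah, Dave, and Grace are knights.
- Dave (knight) says "Noah and I are the same type" - this is TRUE because Dave is a knight and Noah is a knight.
- Grace (knight) says "At least one of us is a knight" - this is TRUE because Noah, Dave, and Grace are knights.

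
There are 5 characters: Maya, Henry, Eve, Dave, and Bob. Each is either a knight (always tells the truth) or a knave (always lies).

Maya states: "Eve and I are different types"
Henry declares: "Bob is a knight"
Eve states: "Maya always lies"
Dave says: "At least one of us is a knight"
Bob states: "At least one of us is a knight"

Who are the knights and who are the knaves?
Maya is a knight.
Henry is a knight.
Eve is a knave.
Dave is a knight.
Bob is a knight.

Verification:
- Maya (knight) says "Eve and I are different types" - this is TRUE because Maya is a knight and Eve is a knave.
- Henry (knight) says "Bob is a knight" - this is TRUE because Bob is a knight.
- Eve (knave) says "Maya always lies" - this is FALSE (a lie) because Maya is a knight.
- Dave (knight) says "At least one of us is a knight" - this is TRUE because Maya, Henry, Dave, and Bob are knights.
- Bob (knight) says "At least one of us is a knight" - this is TRUE because Maya, Henry, Dave, and Bob are knights.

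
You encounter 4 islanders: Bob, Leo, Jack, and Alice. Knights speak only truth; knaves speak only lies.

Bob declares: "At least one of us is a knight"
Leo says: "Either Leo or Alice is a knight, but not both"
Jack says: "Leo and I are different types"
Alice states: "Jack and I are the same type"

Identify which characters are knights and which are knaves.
Bob is a knight.
Leo is a knave.
Jack is a knight.
Alice is a knave.

Verification:
- Bob (knight) says "At least one of us is a knight" - this is TRUE because Bob and Jack are knights.
- Leo (knave) says "Either Leo or Alice is a knight, but not both" - this is FALSE (a lie) because Leo is a knave and Alice is a knave.
- Jack (knight) says "Leo and I are different types" - this is TRUE because Jack is a knight and Leo is a knave.
- Alice (knave) says "Jack and I are the same type" - this is FALSE (a lie) because Alice is a knave and Jack is a knight.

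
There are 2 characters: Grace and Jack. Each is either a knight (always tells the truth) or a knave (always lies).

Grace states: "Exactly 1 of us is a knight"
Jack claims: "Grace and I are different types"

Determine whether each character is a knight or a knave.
Grace is a knave.
Jack is a knave.

Verification:
- Grace (knave) says "Exactly 1 of us is a knight" - this is FALSE (a lie) because there are 0 knights.
- Jack (knave) says "Grace and I are different types" - this is FALSE (a lie) because Jack is a knave and Grace is a knave.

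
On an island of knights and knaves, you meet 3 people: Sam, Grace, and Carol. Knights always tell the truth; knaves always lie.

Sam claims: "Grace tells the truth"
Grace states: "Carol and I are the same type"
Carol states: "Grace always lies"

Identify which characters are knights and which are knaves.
Sam is a knave.
Grace is a knave.
Carol is a knight.

Verification:
- Sam (knave) says "Grace tells the truth" - this is FALSE (a lie) because Grace is a knave.
- Grace (knave) says "Carol and I are the same type" - this is FALSE (a lie) because Grace is a knave and Carol is a knight.
- Carol (knight) says "Grace always lies" - this is TRUE because Grace is a knave.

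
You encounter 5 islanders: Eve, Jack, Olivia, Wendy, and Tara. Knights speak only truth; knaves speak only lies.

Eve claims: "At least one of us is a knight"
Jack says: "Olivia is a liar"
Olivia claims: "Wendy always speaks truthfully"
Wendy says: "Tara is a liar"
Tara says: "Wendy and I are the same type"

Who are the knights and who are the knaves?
Eve is a knight.
Jack is a knave.
Olivia is a knight.
Wendy is a knight.
Tara is a knave.

Verification:
- Eve (knight) says "At least one of us is a knight" - this is TRUE because Eve, Olivia, and Wendy are knights.
- Jack (knave) says "Olivia is a liar" - this is FALSE (a lie) because Olivia is a knight.
- Olivia (knight) says "Wendy always speaks truthfully" - this is TRUE because Wendy is a knight.
- Wendy (knight) says "Tara is a liar" - this is TRUE because Tara is a knave.
- Tara (knave) says "Wendy and I are the same type" - this is FALSE (a lie) because Tara is a knave and Wendy is a knight.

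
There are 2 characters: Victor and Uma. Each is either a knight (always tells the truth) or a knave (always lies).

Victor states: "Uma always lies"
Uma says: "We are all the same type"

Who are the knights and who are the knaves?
Victor is a knight.
Uma is a knave.

Verification:
- Victor (knight) says "Uma always lies" - this is TRUE because Uma is a knave.
- Uma (knave) says "We are all the same type" - this is FALSE (a lie) because Victor is a knight and Uma is a knave.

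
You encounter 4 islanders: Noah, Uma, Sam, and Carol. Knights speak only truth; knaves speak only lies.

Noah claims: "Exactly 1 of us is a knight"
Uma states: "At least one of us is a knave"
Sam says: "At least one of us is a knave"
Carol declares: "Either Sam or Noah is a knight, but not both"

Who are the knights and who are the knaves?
Noah is a knave.
Uma is a knight.
Sam is a knight.
Carol is a knight.

Verification:
- Noah (knave) says "Exactly 1 of us is a knight" - this is FALSE (a lie) because there are 3 knights.
- Uma (knight) says "At least one of us is a knave" - this is TRUE because Noah is a knave.
- Sam (knight) says "At least one of us is a knave" - this is TRUE because Noah is a knave.
- Carol (knight) says "Either Sam or Noah is a knight, but not both" - this is TRUE because Sam is a knight and Noah is a knave.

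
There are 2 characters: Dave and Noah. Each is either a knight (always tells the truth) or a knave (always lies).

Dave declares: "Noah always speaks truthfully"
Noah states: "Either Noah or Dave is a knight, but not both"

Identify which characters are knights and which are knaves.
Dave is a knave.
Noah is a knave.

Verification:
- Dave (knave) says "Noah always speaks truthfully" - this is FALSE (a lie) because Noah is a knave.
- Noah (knave) says "Either Noah or Dave is a knight, but not both" - this is FALSE (a lie) because Noah is a knave and Dave is a knave.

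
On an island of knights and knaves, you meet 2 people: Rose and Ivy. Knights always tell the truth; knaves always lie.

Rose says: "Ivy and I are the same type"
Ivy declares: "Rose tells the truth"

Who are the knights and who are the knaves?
Rose is a knight.
Ivy is a knight.

Verification:
- Rose (knight) says "Ivy and I are the same type" - this is TRUE because Rose is a knight and Ivy is a knight.
- Ivy (knight) says "Rose tells the truth" - this is TRUE because Rose is a knight.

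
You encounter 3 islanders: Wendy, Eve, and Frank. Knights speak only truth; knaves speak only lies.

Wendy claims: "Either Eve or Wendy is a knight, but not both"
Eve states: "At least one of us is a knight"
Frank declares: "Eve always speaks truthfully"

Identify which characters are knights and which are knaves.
Wendy is a knave.
Eve is a knave.
Frank is a knave.

Verification:
- Wendy (knave) says "Either Eve or Wendy is a knight, but not both" - this is FALSE (a lie) because Eve is a knave and Wendy is a knave.
- Eve (knave) says "At least one of us is a knight" - this is FALSE (a lie) because no one is a knight.
- Frank (knave) says "Eve always speaks truthfully" - this is FALSE (a lie) because Eve is a knave.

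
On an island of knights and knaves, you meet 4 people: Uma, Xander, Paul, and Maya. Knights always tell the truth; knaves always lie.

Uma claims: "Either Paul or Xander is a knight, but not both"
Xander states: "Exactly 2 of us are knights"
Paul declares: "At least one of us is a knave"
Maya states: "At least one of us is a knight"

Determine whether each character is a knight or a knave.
Uma is a knight.
Xander is a knave.
Paul is a knight.
Maya is a knight.

Verification:
- Uma (knight) says "Either Paul or Xander is a knight, but not both" - this is TRUE because Paul is a knight and Xander is a knave.
- Xander (knave) says "Exactly 2 of us are knights" - this is FALSE (a lie) because there are 3 knights.
- Paul (knight) says "At least one of us is a knave" - this is TRUE because Xander is a knave.
- Maya (knight) says "At least one of us is a knight" - this is TRUE because Uma, Paul, and Maya are knights.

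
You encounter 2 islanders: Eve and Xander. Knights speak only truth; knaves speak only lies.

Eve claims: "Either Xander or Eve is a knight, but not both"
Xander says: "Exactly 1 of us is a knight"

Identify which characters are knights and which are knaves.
Eve is a knave.
Xander is a knave.

Verification:
- Eve (knave) says "Either Xander or Eve is a knight, but not both" - this is FALSE (a lie) because Xander is a knave and Eve is a knave.
- Xander (knave) says "Exactly 1 of us is a knight" - this is FALSE (a lie) because there are 0 knights.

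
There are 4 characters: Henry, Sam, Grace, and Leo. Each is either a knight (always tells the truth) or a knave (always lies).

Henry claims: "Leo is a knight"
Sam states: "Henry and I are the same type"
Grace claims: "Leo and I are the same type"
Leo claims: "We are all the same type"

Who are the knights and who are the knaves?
Henry is a knight.
Sam is a knight.
Grace is a knight.
Leo is a knight.

Verification:
- Henry (knight) says "Leo is a knight" - this is TRUE because Leo is a knight.
- Sam (knight) says "Henry and I are the same type" - this is TRUE because Sam is a knight and Henry is a knight.
- Grace (knight) says "Leo and I are the same type" - this is TRUE because Grace is a knight and Leo is a knight.
- Leo (knight) says "We are all the same type" - this is TRUE because Henry, Sam, Grace, and Leo are knights.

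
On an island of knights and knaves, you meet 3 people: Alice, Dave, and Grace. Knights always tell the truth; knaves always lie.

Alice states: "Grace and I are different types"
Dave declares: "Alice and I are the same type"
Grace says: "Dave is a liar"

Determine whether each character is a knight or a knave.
Alice is a knight.
Dave is a knight.
Grace is a knave.

Verification:
- Alice (knight) says "Grace and I are different types" - this is TRUE because Alice is a knight and Grace is a knave.
- Dave (knight) says "Alice and I are the same type" - this is TRUE because Dave is a knight and Alice is a knight.
- Grace (knave) says "Dave is a liar" - this is FALSE (a lie) because Dave is a knight.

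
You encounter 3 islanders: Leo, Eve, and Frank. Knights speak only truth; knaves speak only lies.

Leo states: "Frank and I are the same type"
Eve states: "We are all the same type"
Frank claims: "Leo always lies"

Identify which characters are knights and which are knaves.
Leo is a knave.
Eve is a knave.
Frank is a knight.

Verification:
- Leo (knave) says "Frank and I are the same type" - this is FALSE (a lie) because Leo is a knave and Frank is a knight.
- Eve (knave) says "We are all the same type" - this is FALSE (a lie) because Frank is a knight and Leo and Eve are knaves.
- Frank (knight) says "Leo always lies" - this is TRUE because Leo is a knave.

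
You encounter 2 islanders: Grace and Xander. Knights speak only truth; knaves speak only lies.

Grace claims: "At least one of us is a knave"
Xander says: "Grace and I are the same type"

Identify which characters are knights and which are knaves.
Grace is a knight.
Xander is a knave.

Verification:
- Grace (knight) says "At least one of us is a knave" - this is TRUE because Xander is a knave.
- Xander (knave) says "Grace and I are the same type" - this is FALSE (a lie) because Xander is a knave and Grace is a knight.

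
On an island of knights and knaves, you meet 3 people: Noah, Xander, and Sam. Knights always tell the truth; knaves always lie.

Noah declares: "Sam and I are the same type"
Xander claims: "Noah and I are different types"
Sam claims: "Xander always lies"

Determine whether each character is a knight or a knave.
Noah is a knave.
Xander is a knave.
Sam is a knight.

Verification:
- Noah (knave) says "Sam and I are the same type" - this is FALSE (a lie) because Noah is a knave and Sam is a knight.
- Xander (knave) says "Noah and I are different types" - this is FALSE (a lie) because Xander is a knave and Noah is a knave.
- Sam (knight) says "Xander always lies" - this is TRUE because Xander is a knave.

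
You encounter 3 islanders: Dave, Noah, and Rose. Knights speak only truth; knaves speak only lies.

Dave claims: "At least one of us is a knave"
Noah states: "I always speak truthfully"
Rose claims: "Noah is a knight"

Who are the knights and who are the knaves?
Dave is a knight.
Noah is a knave.
Rose is a knave.

Verification:
- Dave (knight) says "At least one of us is a knave" - this is TRUE because Noah and Rose are knaves.
- Noah (knave) says "I always speak truthfully" - this is FALSE (a lie) because Noah is a knave.
- Rose (knave) says "Noah is a knight" - this is FALSE (a lie) because Noah is a knave.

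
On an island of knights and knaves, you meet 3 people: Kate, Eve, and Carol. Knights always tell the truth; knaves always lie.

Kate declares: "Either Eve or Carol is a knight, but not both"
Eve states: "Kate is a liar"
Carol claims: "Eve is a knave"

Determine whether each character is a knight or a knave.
Kate is a knight.
Eve is a knave.
Carol is a knight.

Verification:
- Kate (knight) says "Either Eve or Carol is a knight, but not both" - this is TRUE because Eve is a knave and Carol is a knight.
- Eve (knave) says "Kate is a liar" - this is FALSE (a lie) because Kate is a knight.
- Carol (knight) says "Eve is a knave" - this is TRUE because Eve is a knave.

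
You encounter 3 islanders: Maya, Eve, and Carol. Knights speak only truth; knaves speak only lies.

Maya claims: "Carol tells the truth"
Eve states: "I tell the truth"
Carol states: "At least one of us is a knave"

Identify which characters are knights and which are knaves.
Maya is a knight.
Eve is a knave.
Carol is a knight.

Verification:
- Maya (knight) says "Carol tells the truth" - this is TRUE because Carol is a knight.
- Eve (knave) says "I tell the truth" - this is FALSE (a lie) because Eve is a knave.
- Carol (knight) says "At least one of us is a knave" - this is TRUE because Eve is a knave.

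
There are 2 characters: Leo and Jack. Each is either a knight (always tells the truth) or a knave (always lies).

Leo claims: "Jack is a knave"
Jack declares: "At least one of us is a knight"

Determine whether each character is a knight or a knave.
Leo is a knave.
Jack is a knight.

Verification:
- Leo (knave) says "Jack is a knave" - this is FALSE (a lie) because Jack is a knight.
- Jack (knight) says "At least one of us is a knight" - this is TRUE because Jack is a knight.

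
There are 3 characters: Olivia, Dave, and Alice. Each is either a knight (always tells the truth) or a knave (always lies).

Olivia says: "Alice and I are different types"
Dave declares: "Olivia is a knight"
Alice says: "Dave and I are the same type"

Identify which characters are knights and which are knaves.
Olivia is a knight.
Dave is a knight.
Alice is a knave.

Verification:
- Olivia (knight) says "Alice and I are different types" - this is TRUE because Olivia is a knight and Alice is a knave.
- Dave (knight) says "Olivia is a knight" - this is TRUE because Olivia is a knight.
- Alice (knave) says "Dave and I are the same type" - this is FALSE (a lie) because Alice is a knave and Dave is a knight.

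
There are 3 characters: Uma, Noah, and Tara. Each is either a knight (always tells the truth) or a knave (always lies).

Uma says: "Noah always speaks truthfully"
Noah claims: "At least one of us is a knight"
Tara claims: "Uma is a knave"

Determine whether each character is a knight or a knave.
Uma is a knight.
Noah is a knight.
Tara is a knave.

Verification:
- Uma (knight) says "Noah always speaks truthfully" - this is TRUE because Noah is a knight.
- Noah (knight) says "At least one of us is a knight" - this is TRUE because Uma and Noah are knights.
- Tara (knave) says "Uma is a knave" - this is FALSE (a lie) because Uma is a knight.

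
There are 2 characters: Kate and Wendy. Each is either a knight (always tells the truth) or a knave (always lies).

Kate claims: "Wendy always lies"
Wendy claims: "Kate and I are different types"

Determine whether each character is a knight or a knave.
Kate is a knave.
Wendy is a knight.

Verification:
- Kate (knave) says "Wendy always lies" - this is FALSE (a lie) because Wendy is a knight.
- Wendy (knight) says "Kate and I are different types" - this is TRUE because Wendy is a knight and Kate is a knave.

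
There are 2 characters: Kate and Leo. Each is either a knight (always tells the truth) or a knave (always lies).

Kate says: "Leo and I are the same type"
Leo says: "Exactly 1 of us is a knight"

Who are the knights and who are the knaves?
Kate is a knave.
Leo is a knight.

Verification:
- Kate (knave) says "Leo and I are the same type" - this is FALSE (a lie) because Kate is a knave and Leo is a knight.
- Leo (knight) says "Exactly 1 of us is a knight" - this is TRUE because there are 1 knights.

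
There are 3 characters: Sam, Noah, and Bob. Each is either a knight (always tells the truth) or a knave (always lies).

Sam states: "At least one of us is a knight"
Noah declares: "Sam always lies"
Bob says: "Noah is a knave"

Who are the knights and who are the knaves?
Sam is a knight.
Noah is a knave.
Bob is a knight.

Verification:
- Sam (knight) says "At least one of us is a knight" - this is TRUE because Sam and Bob are knights.
- Noah (knave) says "Sam always lies" - this is FALSE (a lie) because Sam is a knight.
- Bob (knight) says "Noah is a knave" - this is TRUE because Noah is a knave.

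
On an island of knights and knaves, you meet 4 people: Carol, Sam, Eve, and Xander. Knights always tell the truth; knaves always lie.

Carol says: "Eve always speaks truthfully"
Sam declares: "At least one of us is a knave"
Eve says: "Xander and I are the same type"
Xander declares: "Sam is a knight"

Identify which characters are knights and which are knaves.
Carol is a knave.
Sam is a knight.
Eve is a knave.
Xander is a knight.

Verification:
- Carol (knave) says "Eve always speaks truthfully" - this is FALSE (a lie) because Eve is a knave.
- Sam (knight) says "At least one of us is a knave" - this is TRUE because Carol and Eve are knaves.
- Eve (knave) says "Xander and I are the same type" - this is FALSE (a lie) because Eve is a knave and Xander is a knight.
- Xander (knight) says "Sam is a knight" - this is TRUE because Sam is a knight.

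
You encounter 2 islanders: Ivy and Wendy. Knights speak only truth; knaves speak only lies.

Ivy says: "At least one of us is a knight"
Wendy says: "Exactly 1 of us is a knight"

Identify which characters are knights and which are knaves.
Ivy is a knave.
Wendy is a knave.

Verification:
- Ivy (knave) says "At least one of us is a knight" - this is FALSE (a lie) because no one is a knight.
- Wendy (knave) says "Exactly 1 of us is a knight" - this is FALSE (a lie) because there are 0 knights.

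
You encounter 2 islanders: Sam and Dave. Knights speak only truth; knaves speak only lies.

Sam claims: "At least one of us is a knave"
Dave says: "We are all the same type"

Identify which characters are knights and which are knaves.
Sam is a knight.
Dave is a knave.

Verification:
- Sam (knight) says "At least one of us is a knave" - this is TRUE because Dave is a knave.
- Dave (knave) says "We are all the same type" - this is FALSE (a lie) because Sam is a knight and Dave is a knave.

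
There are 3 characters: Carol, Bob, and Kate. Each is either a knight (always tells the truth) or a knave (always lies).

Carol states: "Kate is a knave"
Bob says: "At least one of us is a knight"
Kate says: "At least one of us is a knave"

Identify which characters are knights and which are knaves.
Carol is a knave.
Bob is a knight.
Kate is a knight.

Verification:
- Carol (knave) says "Kate is a knave" - this is FALSE (a lie) because Kate is a knight.
- Bob (knight) says "At least one of us is a knight" - this is TRUE because Bob and Kate are knights.
- Kate (knight) says "At least one of us is a knave" - this is TRUE because Carol is a knave.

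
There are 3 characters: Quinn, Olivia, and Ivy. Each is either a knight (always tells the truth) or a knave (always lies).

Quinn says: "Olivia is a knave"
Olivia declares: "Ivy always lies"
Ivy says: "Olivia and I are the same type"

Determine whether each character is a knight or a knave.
Quinn is a knave.
Olivia is a knight.
Ivy is a knave.

Verification:
- Quinn (knave) says "Olivia is a knave" - this is FALSE (a lie) because Olivia is a knight.
- Olivia (knight) says "Ivy always lies" - this is TRUE because Ivy is a knave.
- Ivy (knave) says "Olivia and I are the same type" - this is FALSE (a lie) because Ivy is a knave and Olivia is a knight.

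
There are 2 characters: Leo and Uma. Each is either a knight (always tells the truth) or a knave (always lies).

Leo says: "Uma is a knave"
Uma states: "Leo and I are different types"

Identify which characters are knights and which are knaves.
Leo is a knave.
Uma is a knight.

Verification:
- Leo (knave) says "Uma is a knave" - this is FALSE (a lie) because Uma is a knight.
- Uma (knight) says "Leo and I are different types" - this is TRUE because Uma is a knight and Leo is a knave.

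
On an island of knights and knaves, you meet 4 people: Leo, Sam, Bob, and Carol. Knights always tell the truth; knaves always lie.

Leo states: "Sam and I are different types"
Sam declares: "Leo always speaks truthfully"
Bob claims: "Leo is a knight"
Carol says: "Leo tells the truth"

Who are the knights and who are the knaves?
Leo is a knave.
Sam is a knave.
Bob is a knave.
Carol is a knave.

Verification:
- Leo (knave) says "Sam and I are different types" - this is FALSE (a lie) because Leo is a knave and Sam is a knave.
- Sam (knave) says "Leo always speaks truthfully" - this is FALSE (a lie) because Leo is a knave.
- Bob (knave) says "Leo is a knight" - this is FALSE (a lie) because Leo is a knave.
- Carol (knave) says "Leo tells the truth" - this is FALSE (a lie) because Leo is a knave.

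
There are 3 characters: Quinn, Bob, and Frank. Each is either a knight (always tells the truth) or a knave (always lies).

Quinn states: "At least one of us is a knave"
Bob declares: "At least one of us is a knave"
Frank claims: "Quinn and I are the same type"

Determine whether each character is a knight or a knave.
Quinn is a knight.
Bob is a knight.
Frank is a knave.

Verification:
- Quinn (knight) says "At least one of us is a knave" - this is TRUE because Frank is a knave.
- Bob (knight) says "At least one of us is a knave" - this is TRUE because Frank is a knave.
- Frank (knave) says "Quinn and I are the same type" - this is FALSE (a lie) because Frank is a knave and Quinn is a knight.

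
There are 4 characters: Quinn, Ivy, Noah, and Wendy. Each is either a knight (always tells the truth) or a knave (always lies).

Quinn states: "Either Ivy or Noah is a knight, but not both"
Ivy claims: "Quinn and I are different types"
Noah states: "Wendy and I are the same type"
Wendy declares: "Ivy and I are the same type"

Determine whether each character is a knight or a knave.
Quinn is a knave.
Ivy is a knight.
Noah is a knight.
Wendy is a knight.

Verification:
- Quinn (knave) says "Either Ivy or Noah is a knight, but not both" - this is FALSE (a lie) because Ivy is a knight and Noah is a knight.
- Ivy (knight) says "Quinn and I are different types" - this is TRUE because Ivy is a knight and Quinn is a knave.
- Noah (knight) says "Wendy and I are the same type" - this is TRUE because Noah is a knight and Wendy is a knight.
- Wendy (knight) says "Ivy and I are the same type" - this is TRUE because Wendy is a knight and Ivy is a knight.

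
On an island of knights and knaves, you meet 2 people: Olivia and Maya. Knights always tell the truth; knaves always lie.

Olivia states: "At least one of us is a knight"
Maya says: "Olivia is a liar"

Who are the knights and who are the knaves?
Olivia is a knight.
Maya is a knave.

Verification:
- Olivia (knight) says "At least one of us is a knight" - this is TRUE because Olivia is a knight.
- Maya (knave) says "Olivia is a liar" - this is FALSE (a lie) because Olivia is a knight.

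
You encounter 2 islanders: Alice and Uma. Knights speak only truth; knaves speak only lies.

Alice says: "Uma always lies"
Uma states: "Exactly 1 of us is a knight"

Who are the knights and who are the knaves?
Alice is a knave.
Uma is a knight.

Verification:
- Alice (knave) says "Uma always lies" - this is FALSE (a lie) because Uma is a knight.
- Uma (knight) says "Exactly 1 of us is a knight" - this is TRUE because there are 1 knights.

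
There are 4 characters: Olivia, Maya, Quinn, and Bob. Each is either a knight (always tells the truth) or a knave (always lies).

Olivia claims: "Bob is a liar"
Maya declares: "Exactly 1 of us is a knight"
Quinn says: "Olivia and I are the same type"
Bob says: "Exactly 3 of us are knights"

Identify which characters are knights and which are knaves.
Olivia is a knight.
Maya is a knave.
Quinn is a knight.
Bob is a knave.

Verification:
- Olivia (knight) says "Bob is a liar" - this is TRUE because Bob is a knave.
- Maya (knave) says "Exactly 1 of us is a knight" - this is FALSE (a lie) because there are 2 knights.
- Quinn (knight) says "Olivia and I are the same type" - this is TRUE because Quinn is a knight and Olivia is a knight.
- Bob (knave) says "Exactly 3 of us are knights" - this is FALSE (a lie) because there are 2 knights.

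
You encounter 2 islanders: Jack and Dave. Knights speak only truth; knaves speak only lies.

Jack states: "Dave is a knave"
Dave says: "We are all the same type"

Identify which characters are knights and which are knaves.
Jack is a knight.
Dave is a knave.

Verification:
- Jack (knight) says "Dave is a knave" - this is TRUE because Dave is a knave.
- Dave (knave) says "We are all the same type" - this is FALSE (a lie) because Jack is a knight and Dave is a knave.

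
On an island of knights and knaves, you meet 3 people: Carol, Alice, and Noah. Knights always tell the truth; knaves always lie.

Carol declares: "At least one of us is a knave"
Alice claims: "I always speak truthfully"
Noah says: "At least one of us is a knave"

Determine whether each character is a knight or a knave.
Carol is a knight.
Alice is a knave.
Noah is a knight.

Verification:
- Carol (knight) says "At least one of us is a knave" - this is TRUE because Alice is a knave.
- Alice (knave) says "I always speak truthfully" - this is FALSE (a lie) because Alice is a knave.
- Noah (knight) says "At least one of us is a knave" - this is TRUE because Alice is a knave.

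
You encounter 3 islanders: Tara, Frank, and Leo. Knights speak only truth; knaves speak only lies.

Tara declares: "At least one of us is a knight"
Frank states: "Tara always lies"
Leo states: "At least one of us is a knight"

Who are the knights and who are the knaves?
Tara is a knight.
Frank is a knave.
Leo is a knight.

Verification:
- Tara (knight) says "At least one of us is a knight" - this is TRUE because Tara and Leo are knights.
- Frank (knave) says "Tara always lies" - this is FALSE (a lie) because Tara is a knight.
- Leo (knight) says "At least one of us is a knight" - this is TRUE because Tara and Leo are knights.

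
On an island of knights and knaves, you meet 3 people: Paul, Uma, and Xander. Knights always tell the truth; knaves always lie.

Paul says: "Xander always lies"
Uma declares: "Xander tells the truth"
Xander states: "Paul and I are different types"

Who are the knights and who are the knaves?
Paul is a knave.
Uma is a knight.
Xander is a knight.

Verification:
- Paul (knave) says "Xander always lies" - this is FALSE (a lie) because Xander is a knight.
- Uma (knight) says "Xander tells the truth" - this is TRUE because Xander is a knight.
- Xander (knight) says "Paul and I are different types" - this is TRUE because Xander is a knight and Paul is a knave.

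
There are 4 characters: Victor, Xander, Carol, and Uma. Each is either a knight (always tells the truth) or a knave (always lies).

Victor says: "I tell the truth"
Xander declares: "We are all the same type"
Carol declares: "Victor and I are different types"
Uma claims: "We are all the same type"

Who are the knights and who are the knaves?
Victor is a knave.
Xander is a knave.
Carol is a knight.
Uma is a knave.

Verification:
- Victor (knave) says "I tell the truth" - this is FALSE (a lie) because Victor is a knave.
- Xander (knave) says "We are all the same type" - this is FALSE (a lie) because Carol is a knight and Victor, Xander, and Uma are knaves.
- Carol (knight) says "Victor and I are different types" - this is TRUE because Carol is a knight and Victor is a knave.
- Uma (knave) says "We are all the same type" - this is FALSE (a lie) because Carol is a knight and Victor, Xander, and Uma are knaves.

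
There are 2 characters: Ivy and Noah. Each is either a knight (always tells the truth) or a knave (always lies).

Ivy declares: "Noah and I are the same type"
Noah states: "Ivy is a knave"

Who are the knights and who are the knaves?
Ivy is a knave.
Noah is a knight.

Verification:
- Ivy (knave) says "Noah and I are the same type" - this is FALSE (a lie) because Ivy is a knave and Noah is a knight.
- Noah (knight) says "Ivy is a knave" - this is TRUE because Ivy is a knave.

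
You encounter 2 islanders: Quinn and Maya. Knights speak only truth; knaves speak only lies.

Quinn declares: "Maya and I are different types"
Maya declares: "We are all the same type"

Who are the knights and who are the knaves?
Quinn is a knight.
Maya is a knave.

Verification:
- Quinn (knight) says "Maya and I are different types" - this is TRUE because Quinn is a knight and Maya is a knave.
- Maya (knave) says "We are all the same type" - this is FALSE (a lie) because Quinn is a knight and Maya is a knave.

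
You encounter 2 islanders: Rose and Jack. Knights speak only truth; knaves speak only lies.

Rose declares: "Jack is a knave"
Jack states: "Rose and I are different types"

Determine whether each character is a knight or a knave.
Rose is a knave.
Jack is a knight.

Verification:
- Rose (knave) says "Jack is a knave" - this is FALSE (a lie) because Jack is a knight.
- Jack (knight) says "Rose and I are different types" - this is TRUE because Jack is a knight and Rose is a knave.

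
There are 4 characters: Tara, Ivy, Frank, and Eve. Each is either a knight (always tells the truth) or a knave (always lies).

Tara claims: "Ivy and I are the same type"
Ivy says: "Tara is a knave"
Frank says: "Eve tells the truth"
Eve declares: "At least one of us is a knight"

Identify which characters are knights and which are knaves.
Tara is a knave.
Ivy is a knight.
Frank is a knight.
Eve is a knight.

Verification:
- Tara (knave) says "Ivy and I are the same type" - this is FALSE (a lie) because Tara is a knave and Ivy is a knight.
- Ivy (knight) says "Tara is a knave" - this is TRUE because Tara is a knave.
- Frank (knight) says "Eve tells the truth" - this is TRUE because Eve is a knight.
- Eve (knight) says "At least one of us is a knight" - this is TRUE because Ivy, Frank, and Eve are knights.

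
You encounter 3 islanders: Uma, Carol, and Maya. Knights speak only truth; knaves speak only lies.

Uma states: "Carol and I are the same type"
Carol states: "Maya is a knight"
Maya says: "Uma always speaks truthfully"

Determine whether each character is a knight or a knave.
Uma is a knight.
Carol is a knight.
Maya is a knight.

Verification:
- Uma (knight) says "Carol and I are the same type" - this is TRUE because Uma is a knight and Carol is a knight.
- Carol (knight) says "Maya is a knight" - this is TRUE because Maya is a knight.
- Maya (knight) says "Uma always speaks truthfully" - this is TRUE because Uma is a knight.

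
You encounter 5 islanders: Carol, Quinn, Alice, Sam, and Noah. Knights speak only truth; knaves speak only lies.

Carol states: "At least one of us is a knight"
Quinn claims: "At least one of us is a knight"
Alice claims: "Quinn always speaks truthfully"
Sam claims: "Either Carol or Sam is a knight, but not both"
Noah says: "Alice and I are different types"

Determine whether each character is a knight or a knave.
Carol is a knave.
Quinn is a knave.
Alice is a knave.
Sam is a knave.
Noah is a knave.

Verification:
- Carol (knave) says "At least one of us is a knight" - this is FALSE (a lie) because no one is a knight.
- Quinn (knave) says "At least one of us is a knight" - this is FALSE (a lie) because no one is a knight.
- Alice (knave) says "Quinn always speaks truthfully" - this is FALSE (a lie) because Quinn is a knave.
- Sam (knave) says "Either Carol or Sam is a knight, but not both" - this is FALSE (a lie) because Carol is a knave and Sam is a knave.
- Noah (knave) says "Alice and I are different types" - this is FALSE (a lie) because Noah is a knave and Alice is a knave.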